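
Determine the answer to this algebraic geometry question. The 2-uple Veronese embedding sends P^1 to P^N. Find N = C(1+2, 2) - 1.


The Veronese embedding v_d: P^n -> P^N maps each point to all
degree-d monomials in n+1 homogeneous coordinates.
N = C(n+d, d) - 1
N = C(1+2, 2) - 1
N = C(3, 2) - 1
C(3, 2) = 3
N = 3 - 1 = 2

2


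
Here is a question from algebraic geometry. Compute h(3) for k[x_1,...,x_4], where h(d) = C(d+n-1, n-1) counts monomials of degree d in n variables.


The Hilbert function for the polynomial ring in 4 variables is:
h(d) = C(d+n-1, n-1)
h(3) = C(3+4-1, 4-1) = C(6, 3)
= 6! / (3! * 3!)
= 20

20


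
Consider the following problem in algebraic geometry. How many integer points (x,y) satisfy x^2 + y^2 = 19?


Systematically check integer values of x where x^2 <= 19.
For each valid x, check if 19 - x^2 is a perfect square.
Total integer solutions found: 0

0


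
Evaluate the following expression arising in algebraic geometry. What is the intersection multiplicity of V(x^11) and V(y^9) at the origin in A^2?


The intersection multiplicity of V(x^a) and V(y^b) at the origin is:
I(O; V(x^11), V(y^9)) = dim_k(k[x,y]/(x^11, y^9))
A basis for k[x,y]/(x^11, y^9) is the set of monomials x^i * y^j
where 0 <= i < 11 and 0 <= j < 9.
The number of such monomials is 11 * 9 = 99

99


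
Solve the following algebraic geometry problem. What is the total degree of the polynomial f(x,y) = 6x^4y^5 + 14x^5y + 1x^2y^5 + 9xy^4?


Examine each term for its total degree (sum of exponents).
  Term '6x^4y^5' has total degree 4+5 = 9.
  Term '14x^5y' has total degree 5+1 = 6.
  Term '1x^2y^5' has total degree 2+5 = 7.
  Term '9xy^4' has total degree 1+4 = 5.
The maximum total degree among all terms is 9.

9


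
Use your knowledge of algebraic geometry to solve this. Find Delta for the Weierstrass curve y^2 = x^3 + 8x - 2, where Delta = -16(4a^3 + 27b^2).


Compute each component:
4a^3 = 4*8^3 = 4*512 = 2048
27b^2 = 27*(-2)^2 = 27*4 = 108
4a^3 + 27b^2 = 2048 + 108 = 2156
Delta = -16*2156 = -34496

-34496


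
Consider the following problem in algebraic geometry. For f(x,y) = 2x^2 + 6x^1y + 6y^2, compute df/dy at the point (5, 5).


df/dy = 6*x^1 + 2*6*y^1
At (5,5): 6*5^1 + 2*6*5^1
= 30 + 60
= 90

90


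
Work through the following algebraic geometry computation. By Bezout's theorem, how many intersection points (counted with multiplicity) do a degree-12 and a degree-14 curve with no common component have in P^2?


Bezout's theorem states the intersection count equals the product of degrees.
Intersection count = 12 * 14 = 168

168


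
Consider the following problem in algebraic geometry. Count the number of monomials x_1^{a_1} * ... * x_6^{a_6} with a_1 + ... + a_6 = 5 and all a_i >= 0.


The number of degree-5 monomials in 6 variables is C(d+n-1, n-1).
= C(5+6-1, 6-1) = C(10, 5)
= 252

252


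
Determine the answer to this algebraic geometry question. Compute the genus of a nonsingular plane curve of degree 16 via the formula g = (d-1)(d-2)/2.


Using the genus formula for smooth plane curves:
g = (d-1)(d-2)/2
g = (16-1)(16-2)/2
g = 15*14/2
g = 210/2 = 105

105


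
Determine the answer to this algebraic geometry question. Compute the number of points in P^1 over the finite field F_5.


P^1(F_5) has (q^(n+1) - 1)/(q - 1) points.
= 5^1 + 5^0
= 5 + 1
= 6

6


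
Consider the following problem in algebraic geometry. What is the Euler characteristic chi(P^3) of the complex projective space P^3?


The complex projective space P^3 has one cell in each even real dimension 0, 2, ..., 6.
The cohomology groups are H^{2k}(P^3) = Z for k = 0,...,3, and 0 otherwise.
Euler characteristic = sum of Betti numbers = 1 per even-dimensional cohomology group.
chi(P^3) = 3 + 1 = 4

4


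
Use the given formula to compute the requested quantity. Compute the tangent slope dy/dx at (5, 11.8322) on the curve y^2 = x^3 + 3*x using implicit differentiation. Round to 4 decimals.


Using implicit differentiation of y^2 = x^3 + 3*x:
2y * dy/dx = 3x^2 + 3
dy/dx = (3x^2 + 3)/(2y)
Numerator: 3*5^2 + 3 = 78
Denominator: 2*11.8322 = 23.6644
dy/dx = 78/23.6644 = 3.2961

3.2961


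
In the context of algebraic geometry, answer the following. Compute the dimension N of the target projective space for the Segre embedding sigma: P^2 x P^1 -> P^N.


The Segre embedding maps P^m x P^n into P^N via
all products of coordinates from each factor.
N = (m+1)(n+1) - 1
N = (2+1)(1+1) - 1
N = 3*2 - 1
N = 6 - 1 = 5

5


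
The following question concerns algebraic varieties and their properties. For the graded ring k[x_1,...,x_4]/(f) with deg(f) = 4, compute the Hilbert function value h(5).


For R = k[x_1,...,x_n]/(f) with f homogeneous of degree e:
The Hilbert series is (1 - t^e)/(1 - t)^n.
So h(d) = C(d+n-1, n-1) - C(d-e+n-1, n-1) for d >= e.
With n=4, e=4, d=5:
C(5+4-1, 4-1) = C(8, 3) = 56
C(5-4+4-1, 4-1) = C(4, 3) = 4
h(5) = 56 - 4 = 52

52


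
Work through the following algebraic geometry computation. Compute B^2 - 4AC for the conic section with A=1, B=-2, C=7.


The discriminant of a conic Ax^2 + Bxy + Cy^2 + ... = 0 is B^2 - 4AC.
B^2 = (-2)^2 = 4
4AC = 4*1*7 = 28
Discriminant = 4 - 28 = -24

-24


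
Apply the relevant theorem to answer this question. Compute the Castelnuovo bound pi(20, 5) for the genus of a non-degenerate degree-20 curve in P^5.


Castelnuovo's bound: write d - 1 = m(r-1) + epsilon with 0 <= epsilon < r-1.
d - 1 = 20 - 1 = 19
r - 1 = 5 - 1 = 4
19 = 4*4 + 3, so m = 4, epsilon = 3
pi(d, r) = m(m-1)(r-1)/2 + m*epsilon
= 4*3*4/2 + 4*3
= 48/2 + 12
= 24 + 12 = 36

36


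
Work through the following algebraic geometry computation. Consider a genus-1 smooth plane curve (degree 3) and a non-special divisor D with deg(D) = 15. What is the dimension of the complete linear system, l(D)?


First, compute the genus of a smooth plane curve of degree 3:
g = (d-1)(d-2)/2 = (3-1)(3-2)/2 = 1
For a non-special divisor D (i.e., h^1(D) = 0), Riemann-Roch gives:
l(D) = deg(D) - g + 1
Since deg(D) = 15 >= 2g - 1 = 1, D is non-special.
l(D) = 15 - 1 + 1 = 15

15


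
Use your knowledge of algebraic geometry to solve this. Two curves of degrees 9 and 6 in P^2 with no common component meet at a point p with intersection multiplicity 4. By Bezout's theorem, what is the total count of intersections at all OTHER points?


By Bezout's theorem, the total intersection number is d1 * d2.
Total = 9 * 6 = 54
Intersection multiplicity at p = 4
Remaining intersections = 54 - 4 = 50

50


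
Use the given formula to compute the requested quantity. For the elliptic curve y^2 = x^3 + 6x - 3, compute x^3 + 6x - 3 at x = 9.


Compute x^3 + 6x - 3 at x = 9:
x^3 = 9^3 = 729
6*x = 6*9 = 54
Sum: 729 + 54 - 3 = 780

780


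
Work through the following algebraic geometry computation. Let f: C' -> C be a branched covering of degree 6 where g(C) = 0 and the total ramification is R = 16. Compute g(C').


Riemann-Hurwitz formula: 2g' - 2 = d(2g - 2) + R
Given: d = 6, g = 0, R = 16
2g' - 2 = 6*(2*0 - 2) + 16
2g' - 2 = 6*(-2) + 16
2g' - 2 = -12 + 16 = 4
2g' = 6
g' = 3

3


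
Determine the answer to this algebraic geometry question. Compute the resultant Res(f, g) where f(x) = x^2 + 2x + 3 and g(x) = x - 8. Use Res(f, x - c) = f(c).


For Res(f, x - c), we evaluate f at x = c.
f(8) = 8^2 + 2*8 + 3
= 64 + 16 + 3
= 80 + 3 = 83
Res(f, g) = 83

83


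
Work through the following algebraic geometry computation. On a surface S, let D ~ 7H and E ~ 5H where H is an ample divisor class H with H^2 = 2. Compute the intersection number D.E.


Using bilinearity of the intersection pairing on a surface S:
(aH).(bH) = ab * (H.H)
We have H^2 = 2.
D.E = (7H).(5H) = 7*5*2
= 35*2
= 70

70


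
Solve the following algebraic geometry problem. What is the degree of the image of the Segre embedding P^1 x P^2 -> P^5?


The degree of the Segre variety P^1 x P^2 is C(m+n, m).
= C(3, 1)
= 3

3


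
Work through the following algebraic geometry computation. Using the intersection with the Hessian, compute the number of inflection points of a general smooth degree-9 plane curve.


For a general smooth plane curve C of degree d, the inflection points are
the intersection of C with its Hessian curve, which has degree 3(d-2).
By Bezout, the total intersection number is d * 3(d-2) = 9 * 21 = 189.
For a general curve every flex is ordinary, so each contributes
multiplicity 1 to C·Hess(C), and the number of distinct inflection
points is 3d(d-2).
Inflection points = 3*9*(9-2) = 3*9*7 = 189

189


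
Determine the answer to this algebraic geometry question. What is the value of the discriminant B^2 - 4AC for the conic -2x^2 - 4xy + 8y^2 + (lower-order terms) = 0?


The discriminant of a conic Ax^2 + Bxy + Cy^2 + ... = 0 is B^2 - 4AC.
B^2 = (-4)^2 = 16
4AC = 4*(-2)*8 = -64
Discriminant = 16 + 64 = 80

80


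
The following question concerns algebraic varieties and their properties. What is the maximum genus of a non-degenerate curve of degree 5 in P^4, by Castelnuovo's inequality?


Castelnuovo's bound: write d - 1 = m(r-1) + epsilon with 0 <= epsilon < r-1.
d - 1 = 5 - 1 = 4
r - 1 = 4 - 1 = 3
4 = 1*3 + 1, so m = 1, epsilon = 1
pi(d, r) = m(m-1)(r-1)/2 + m*epsilon
= 1*0*3/2 + 1*1
= 0/2 + 1
= 0 + 1 = 1

1


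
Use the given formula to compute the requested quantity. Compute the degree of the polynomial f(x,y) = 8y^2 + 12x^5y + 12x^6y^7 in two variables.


Examine each term for its total degree (sum of exponents).
  Term '8y^2' has total degree 0+2 = 2.
  Term '12x^5y' has total degree 5+1 = 6.
  Term '12x^6y^7' has total degree 6+7 = 13.
The maximum total degree among all terms is 13.

13


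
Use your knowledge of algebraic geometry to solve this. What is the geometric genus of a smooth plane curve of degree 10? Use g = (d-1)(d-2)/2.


Using the genus formula for smooth plane curves:
g = (d-1)(d-2)/2
g = (10-1)(10-2)/2
g = 9*8/2
g = 72/2 = 36

36


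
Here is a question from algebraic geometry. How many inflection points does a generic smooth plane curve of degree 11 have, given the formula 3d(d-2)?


For a general smooth plane curve C of degree d, the inflection points are
the intersection of C with its Hessian curve, which has degree 3(d-2).
By Bezout, the total intersection number is d * 3(d-2) = 11 * 27 = 297.
For a general curve every flex is ordinary, so each contributes
multiplicity 1 to C·Hess(C), and the number of distinct inflection
points is 3d(d-2).
Inflection points = 3*11*(11-2) = 3*11*9 = 297

297


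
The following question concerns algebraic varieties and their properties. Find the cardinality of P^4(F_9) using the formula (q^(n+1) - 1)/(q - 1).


P^4(F_9) has (q^(n+1) - 1)/(q - 1) points.
= 9^4 + 9^3 + 9^2 + 9^1 + 9^0
= 6561 + 729 + 81 + 9 + 1
= 7381

7381


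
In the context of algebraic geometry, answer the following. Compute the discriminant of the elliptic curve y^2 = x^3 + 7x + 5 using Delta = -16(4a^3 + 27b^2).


Compute each component:
4a^3 = 4*7^3 = 4*343 = 1372
27b^2 = 27*5^2 = 27*25 = 675
4a^3 + 27b^2 = 1372 + 675 = 2047
Delta = -16*2047 = -32752

-32752


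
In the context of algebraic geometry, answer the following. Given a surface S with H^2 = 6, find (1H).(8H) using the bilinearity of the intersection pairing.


Using bilinearity of the intersection pairing on a surface S:
(aH).(bH) = ab * (H.H)
We have H^2 = 6.
D.E = (1H).(8H) = 1*8*6
= 8*6
= 48

48


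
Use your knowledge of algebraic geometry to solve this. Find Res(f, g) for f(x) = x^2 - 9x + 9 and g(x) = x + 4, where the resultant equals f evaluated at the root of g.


For Res(f, x - c), we evaluate f at x = c.
f(-4) = (-4)^2 - 9*(-4) + 9
= 16 + 36 + 9
= 52 + 9 = 61
Res(f, g) = 61

61


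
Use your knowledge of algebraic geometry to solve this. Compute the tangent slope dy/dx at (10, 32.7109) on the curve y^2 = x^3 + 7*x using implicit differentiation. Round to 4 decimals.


Using implicit differentiation of y^2 = x^3 + 7*x:
2y * dy/dx = 3x^2 + 7
dy/dx = (3x^2 + 7)/(2y)
Numerator: 3*10^2 + 7 = 307
Denominator: 2*32.7109 = 65.4218
dy/dx = 307/65.4218 = 4.6926

4.6926


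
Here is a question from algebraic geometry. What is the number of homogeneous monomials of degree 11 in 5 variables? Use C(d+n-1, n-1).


The number of degree-11 monomials in 5 variables is C(d+n-1, n-1).
= C(11+5-1, 5-1) = C(15, 4)
= 1365

1365


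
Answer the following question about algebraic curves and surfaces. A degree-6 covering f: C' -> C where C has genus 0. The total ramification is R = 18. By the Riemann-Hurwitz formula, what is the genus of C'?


Riemann-Hurwitz formula: 2g' - 2 = d(2g - 2) + R
Given: d = 6, g = 0, R = 18
2g' - 2 = 6*(2*0 - 2) + 18
2g' - 2 = 6*(-2) + 18
2g' - 2 = -12 + 18 = 6
2g' = 8
g' = 4

4


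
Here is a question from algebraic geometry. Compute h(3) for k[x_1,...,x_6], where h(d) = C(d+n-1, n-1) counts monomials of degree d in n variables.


The Hilbert function for the polynomial ring in 6 variables is:
h(d) = C(d+n-1, n-1)
h(3) = C(3+6-1, 6-1) = C(8, 5)
= 8! / (5! * 3!)
= 56

56


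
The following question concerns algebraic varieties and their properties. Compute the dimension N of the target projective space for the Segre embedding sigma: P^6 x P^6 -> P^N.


The Segre embedding maps P^m x P^n into P^N via
all products of coordinates from each factor.
N = (m+1)(n+1) - 1
N = (6+1)(6+1) - 1
N = 7*7 - 1
N = 49 - 1 = 48

48


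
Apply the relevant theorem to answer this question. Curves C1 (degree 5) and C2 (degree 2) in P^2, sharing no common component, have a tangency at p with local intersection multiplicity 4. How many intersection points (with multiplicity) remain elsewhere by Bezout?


By Bezout's theorem, the total intersection number is d1 * d2.
Total = 5 * 2 = 10
Intersection multiplicity at p = 4
Remaining intersections = 10 - 4 = 6

6


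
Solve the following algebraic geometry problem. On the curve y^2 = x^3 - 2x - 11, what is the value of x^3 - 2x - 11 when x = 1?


Compute x^3 - 2x - 11 at x = 1:
x^3 = 1^3 = 1
(-2)*x = (-2)*1 = -2
Sum: 1 - 2 - 11 = -12

-12


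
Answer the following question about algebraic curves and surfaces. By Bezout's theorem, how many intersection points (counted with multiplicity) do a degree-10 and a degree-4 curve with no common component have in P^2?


Bezout's theorem states the intersection count equals the product of degrees.
Intersection count = 10 * 4 = 40

40


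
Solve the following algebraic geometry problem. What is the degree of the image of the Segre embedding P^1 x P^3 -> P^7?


The degree of the Segre variety P^1 x P^3 is C(m+n, m).
= C(4, 1)
= 4

4


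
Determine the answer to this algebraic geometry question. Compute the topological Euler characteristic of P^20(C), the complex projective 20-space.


The complex projective space P^20 has one cell in each even real dimension 0, 2, ..., 40.
The cohomology groups are H^{2k}(P^20) = Z for k = 0,...,20, and 0 otherwise.
Euler characteristic = sum of Betti numbers = 1 per even-dimensional cohomology group.
chi(P^20) = 20 + 1 = 21

21


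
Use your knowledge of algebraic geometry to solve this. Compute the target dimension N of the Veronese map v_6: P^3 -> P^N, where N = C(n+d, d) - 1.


The Veronese embedding v_d: P^n -> P^N maps each point to all
degree-d monomials in n+1 homogeneous coordinates.
N = C(n+d, d) - 1
N = C(3+6, 6) - 1
N = C(9, 6) - 1
C(9, 6) = 84
N = 84 - 1 = 83

83


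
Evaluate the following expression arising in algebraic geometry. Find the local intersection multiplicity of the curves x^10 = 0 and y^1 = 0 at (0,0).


The intersection multiplicity of V(x^a) and V(y^b) at the origin is:
I(O; V(x^10), V(y^1)) = dim_k(k[x,y]/(x^10, y^1))
A basis for k[x,y]/(x^10, y^1) is the set of monomials x^i * y^j
where 0 <= i < 10 and 0 <= j < 1.
The number of such monomials is 10 * 1 = 10

10


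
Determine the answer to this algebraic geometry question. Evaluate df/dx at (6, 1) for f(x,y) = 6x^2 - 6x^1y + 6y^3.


df/dx = 2*6*x^1 + 1*(-6)*x^0*y
At (6,1): 2*6*6^1 + 1*(-6)*6^0*1
= 72 - 6
= 66

66


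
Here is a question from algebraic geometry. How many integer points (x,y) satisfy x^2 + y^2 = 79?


Systematically check integer values of x where x^2 <= 79.
For each valid x, check if 79 - x^2 is a perfect square.
Total integer solutions found: 0

0


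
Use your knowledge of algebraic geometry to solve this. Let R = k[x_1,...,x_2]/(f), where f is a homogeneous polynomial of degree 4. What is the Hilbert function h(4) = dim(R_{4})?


For R = k[x_1,...,x_n]/(f) with f homogeneous of degree e:
The Hilbert series is (1 - t^e)/(1 - t)^n.
So h(d) = C(d+n-1, n-1) - C(d-e+n-1, n-1) for d >= e.
With n=2, e=4, d=4:
C(4+2-1, 2-1) = C(5, 1) = 5
C(4-4+2-1, 2-1) = C(1, 1) = 1
h(4) = 5 - 1 = 4

4


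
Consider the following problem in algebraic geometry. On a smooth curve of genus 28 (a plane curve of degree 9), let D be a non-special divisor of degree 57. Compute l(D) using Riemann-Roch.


First, compute the genus of a smooth plane curve of degree 9:
g = (d-1)(d-2)/2 = (9-1)(9-2)/2 = 28
For a non-special divisor D (i.e., h^1(D) = 0), Riemann-Roch gives:
l(D) = deg(D) - g + 1
Since deg(D) = 57 >= 2g - 1 = 55, D is non-special.
l(D) = 57 - 28 + 1 = 30

30


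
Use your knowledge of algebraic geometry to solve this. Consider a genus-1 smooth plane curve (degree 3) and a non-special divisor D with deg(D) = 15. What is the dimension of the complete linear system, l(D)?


First, compute the genus of a smooth plane curve of degree 3:
g = (d-1)(d-2)/2 = (3-1)(3-2)/2 = 1
For a non-special divisor D (i.e., h^1(D) = 0), Riemann-Roch gives:
l(D) = deg(D) - g + 1
Since deg(D) = 15 >= 2g - 1 = 1, D is non-special.
l(D) = 15 - 1 + 1 = 15

15


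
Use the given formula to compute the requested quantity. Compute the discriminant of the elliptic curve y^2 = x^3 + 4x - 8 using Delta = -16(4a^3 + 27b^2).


Compute each component:
4a^3 = 4*4^3 = 4*64 = 256
27b^2 = 27*(-8)^2 = 27*64 = 1728
4a^3 + 27b^2 = 256 + 1728 = 1984
Delta = -16*1984 = -31744

-31744


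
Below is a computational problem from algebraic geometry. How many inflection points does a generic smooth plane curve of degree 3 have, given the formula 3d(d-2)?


For a general smooth plane curve C of degree d, the inflection points are
the intersection of C with its Hessian curve, which has degree 3(d-2).
By Bezout, the total intersection number is d * 3(d-2) = 3 * 3 = 9.
For a general curve every flex is ordinary, so each contributes
multiplicity 1 to C·Hess(C), and the number of distinct inflection
points is 3d(d-2).
Inflection points = 3*3*(3-2) = 3*3*1 = 9

9


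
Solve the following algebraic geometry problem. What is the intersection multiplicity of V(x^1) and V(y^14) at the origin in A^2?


The intersection multiplicity of V(x^a) and V(y^b) at the origin is:
I(O; V(x^1), V(y^14)) = dim_k(k[x,y]/(x^1, y^14))
A basis for k[x,y]/(x^1, y^14) is the set of monomials x^i * y^j
where 0 <= i < 1 and 0 <= j < 14.
The number of such monomials is 1 * 14 = 14

14


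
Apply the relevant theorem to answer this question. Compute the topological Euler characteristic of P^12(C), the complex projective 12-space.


The complex projective space P^12 has one cell in each even real dimension 0, 2, ..., 24.
The cohomology groups are H^{2k}(P^12) = Z for k = 0,...,12, and 0 otherwise.
Euler characteristic = sum of Betti numbers = 1 per even-dimensional cohomology group.
chi(P^12) = 12 + 1 = 13

13


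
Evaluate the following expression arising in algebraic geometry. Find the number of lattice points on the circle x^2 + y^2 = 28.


Systematically check integer values of x where x^2 <= 28.
For each valid x, check if 28 - x^2 is a perfect square.
Total integer solutions found: 0

0


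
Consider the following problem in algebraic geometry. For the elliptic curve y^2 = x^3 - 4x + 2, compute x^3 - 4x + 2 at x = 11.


Compute x^3 - 4x + 2 at x = 11:
x^3 = 11^3 = 1331
(-4)*x = (-4)*11 = -44
Sum: 1331 - 44 + 2 = 1289

1289


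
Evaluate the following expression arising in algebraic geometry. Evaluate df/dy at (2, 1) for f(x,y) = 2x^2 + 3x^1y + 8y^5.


df/dy = 3*x^1 + 5*8*y^4
At (2,1): 3*2^1 + 5*8*1^4
= 6 + 40
= 46

46


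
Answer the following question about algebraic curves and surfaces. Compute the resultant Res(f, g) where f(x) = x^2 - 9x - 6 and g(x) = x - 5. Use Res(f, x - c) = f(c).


For Res(f, x - c), we evaluate f at x = c.
f(5) = 5^2 - 9*5 - 6
= 25 - 45 - 6
= -20 - 6 = -26
Res(f, g) = -26

-26


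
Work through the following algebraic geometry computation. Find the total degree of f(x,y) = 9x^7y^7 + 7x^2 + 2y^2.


Examine each term for its total degree (sum of exponents).
  Term '9x^7y^7' has total degree 7+7 = 14.
  Term '7x^2' has total degree 2+0 = 2.
  Term '2y^2' has total degree 0+2 = 2.
The maximum total degree among all terms is 14.

14


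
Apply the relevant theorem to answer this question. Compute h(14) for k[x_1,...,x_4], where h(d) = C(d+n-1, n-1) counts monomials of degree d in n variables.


The Hilbert function for the polynomial ring in 4 variables is:
h(d) = C(d+n-1, n-1)
h(14) = C(14+4-1, 4-1) = C(17, 3)
= 17! / (3! * 14!)
= 680

680


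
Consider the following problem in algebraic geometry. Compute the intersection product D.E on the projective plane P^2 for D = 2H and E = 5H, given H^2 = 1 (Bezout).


Using bilinearity of the intersection pairing on the projective plane P^2:
(aH).(bH) = ab * (H.H)
We have H^2 = 1 (Bezout).
D.E = (2H).(5H) = 2*5*1
= 10*1
= 10

10


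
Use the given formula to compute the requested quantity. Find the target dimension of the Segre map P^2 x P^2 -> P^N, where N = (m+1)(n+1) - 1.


The Segre embedding maps P^m x P^n into P^N via
all products of coordinates from each factor.
N = (m+1)(n+1) - 1
N = (2+1)(2+1) - 1
N = 3*3 - 1
N = 9 - 1 = 8

8


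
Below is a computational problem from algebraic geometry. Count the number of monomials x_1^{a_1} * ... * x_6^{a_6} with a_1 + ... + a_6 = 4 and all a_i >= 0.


The number of degree-4 monomials in 6 variables is C(d+n-1, n-1).
= C(4+6-1, 6-1) = C(9, 5)
= 126

126


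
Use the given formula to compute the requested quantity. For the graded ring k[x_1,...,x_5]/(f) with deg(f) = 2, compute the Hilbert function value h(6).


For R = k[x_1,...,x_n]/(f) with f homogeneous of degree e:
The Hilbert series is (1 - t^e)/(1 - t)^n.
So h(d) = C(d+n-1, n-1) - C(d-e+n-1, n-1) for d >= e.
With n=5, e=2, d=6:
C(6+5-1, 5-1) = C(10, 4) = 210
C(6-2+5-1, 5-1) = C(8, 4) = 70
h(6) = 210 - 70 = 140

140


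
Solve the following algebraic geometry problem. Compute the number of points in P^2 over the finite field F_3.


P^2(F_3) has (q^(n+1) - 1)/(q - 1) points.
= 3^2 + 3^1 + 3^0
= 9 + 3 + 1
= 13

13


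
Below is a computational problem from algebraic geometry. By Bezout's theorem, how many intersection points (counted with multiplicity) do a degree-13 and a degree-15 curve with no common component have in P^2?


Bezout's theorem states the intersection count equals the product of degrees.
Intersection count = 13 * 15 = 195

195


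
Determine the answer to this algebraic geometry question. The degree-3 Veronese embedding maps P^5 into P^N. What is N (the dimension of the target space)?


The Veronese embedding v_d: P^n -> P^N maps each point to all
degree-d monomials in n+1 homogeneous coordinates.
N = C(n+d, d) - 1
N = C(5+3, 3) - 1
N = C(8, 3) - 1
C(8, 3) = 56
N = 56 - 1 = 55

55


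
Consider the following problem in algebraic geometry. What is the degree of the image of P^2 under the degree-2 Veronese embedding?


The Veronese variety v_2(P^2) has degree d^r.
d^r = 2^2 = 4

4


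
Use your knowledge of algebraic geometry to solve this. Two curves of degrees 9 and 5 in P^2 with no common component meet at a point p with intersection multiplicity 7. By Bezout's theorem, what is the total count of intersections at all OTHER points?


By Bezout's theorem, the total intersection number is d1 * d2.
Total = 9 * 5 = 45
Intersection multiplicity at p = 7
Remaining intersections = 45 - 7 = 38

38


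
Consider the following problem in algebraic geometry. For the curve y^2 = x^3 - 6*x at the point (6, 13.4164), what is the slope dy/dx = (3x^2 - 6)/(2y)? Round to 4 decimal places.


Using implicit differentiation of y^2 = x^3 - 6*x:
2y * dy/dx = 3x^2 - 6
dy/dx = (3x^2 - 6)/(2y)
Numerator: 3*6^2 - 6 = 102
Denominator: 2*13.4164 = 26.8328
dy/dx = 102/26.8328 = 3.8013

3.8013


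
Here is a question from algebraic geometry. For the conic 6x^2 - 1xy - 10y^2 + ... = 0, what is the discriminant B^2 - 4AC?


The discriminant of a conic Ax^2 + Bxy + Cy^2 + ... = 0 is B^2 - 4AC.
B^2 = (-1)^2 = 1
4AC = 4*6*(-10) = -240
Discriminant = 1 + 240 = 241

241


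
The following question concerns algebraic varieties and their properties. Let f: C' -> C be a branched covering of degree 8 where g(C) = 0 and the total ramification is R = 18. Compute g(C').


Riemann-Hurwitz formula: 2g' - 2 = d(2g - 2) + R
Given: d = 8, g = 0, R = 18
2g' - 2 = 8*(2*0 - 2) + 18
2g' - 2 = 8*(-2) + 18
2g' - 2 = -16 + 18 = 2
2g' = 4
g' = 2

2


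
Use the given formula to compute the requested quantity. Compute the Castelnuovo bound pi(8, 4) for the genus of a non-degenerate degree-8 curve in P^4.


Castelnuovo's bound: write d - 1 = m(r-1) + epsilon with 0 <= epsilon < r-1.
d - 1 = 8 - 1 = 7
r - 1 = 4 - 1 = 3
7 = 2*3 + 1, so m = 2, epsilon = 1
pi(d, r) = m(m-1)(r-1)/2 + m*epsilon
= 2*1*3/2 + 2*1
= 6/2 + 2
= 3 + 2 = 5

5


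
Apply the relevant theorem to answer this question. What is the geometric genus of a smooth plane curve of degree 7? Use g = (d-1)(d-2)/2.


Using the genus formula for smooth plane curves:
g = (d-1)(d-2)/2
g = (7-1)(7-2)/2
g = 6*5/2
g = 30/2 = 15

15


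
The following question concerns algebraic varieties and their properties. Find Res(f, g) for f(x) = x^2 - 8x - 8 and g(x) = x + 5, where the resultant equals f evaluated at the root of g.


For Res(f, x - c), we evaluate f at x = c.
f(-5) = (-5)^2 - 8*(-5) - 8
= 25 + 40 - 8
= 65 - 8 = 57
Res(f, g) = 57

57


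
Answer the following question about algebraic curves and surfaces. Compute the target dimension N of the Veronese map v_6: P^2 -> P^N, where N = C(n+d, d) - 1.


The Veronese embedding v_d: P^n -> P^N maps each point to all
degree-d monomials in n+1 homogeneous coordinates.
N = C(n+d, d) - 1
N = C(2+6, 6) - 1
N = C(8, 6) - 1
C(8, 6) = 28
N = 28 - 1 = 27

27


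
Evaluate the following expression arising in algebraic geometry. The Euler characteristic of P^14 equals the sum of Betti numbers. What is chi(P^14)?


The complex projective space P^14 has one cell in each even real dimension 0, 2, ..., 28.
The cohomology groups are H^{2k}(P^14) = Z for k = 0,...,14, and 0 otherwise.
Euler characteristic = sum of Betti numbers = 1 per even-dimensional cohomology group.
chi(P^14) = 14 + 1 = 15

15


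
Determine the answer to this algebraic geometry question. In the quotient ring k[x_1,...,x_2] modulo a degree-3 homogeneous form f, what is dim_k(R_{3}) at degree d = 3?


For R = k[x_1,...,x_n]/(f) with f homogeneous of degree e:
The Hilbert series is (1 - t^e)/(1 - t)^n.
So h(d) = C(d+n-1, n-1) - C(d-e+n-1, n-1) for d >= e.
With n=2, e=3, d=3:
C(3+2-1, 2-1) = C(4, 1) = 4
C(3-3+2-1, 2-1) = C(1, 1) = 1
h(3) = 4 - 1 = 3

3


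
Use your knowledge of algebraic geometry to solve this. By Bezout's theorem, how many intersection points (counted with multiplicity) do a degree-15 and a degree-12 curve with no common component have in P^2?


Bezout's theorem states the intersection count equals the product of degrees.
Intersection count = 15 * 12 = 180

180


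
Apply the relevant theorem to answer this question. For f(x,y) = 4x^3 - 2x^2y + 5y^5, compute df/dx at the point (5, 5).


df/dx = 3*4*x^2 + 2*(-2)*x^1*y
At (5,5): 3*4*5^2 + 2*(-2)*5^1*5
= 300 - 100
= 200

200


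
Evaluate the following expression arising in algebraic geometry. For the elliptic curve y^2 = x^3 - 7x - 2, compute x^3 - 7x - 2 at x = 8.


Compute x^3 - 7x - 2 at x = 8:
x^3 = 8^3 = 512
(-7)*x = (-7)*8 = -56
Sum: 512 - 56 - 2 = 454

454


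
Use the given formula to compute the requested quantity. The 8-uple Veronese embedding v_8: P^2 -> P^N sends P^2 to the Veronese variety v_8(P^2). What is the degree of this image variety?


The Veronese variety v_8(P^2) has degree d^r.
d^r = 8^2 = 64

64


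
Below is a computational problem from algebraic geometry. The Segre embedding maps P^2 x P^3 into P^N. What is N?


The Segre embedding maps P^m x P^n into P^N via
all products of coordinates from each factor.
N = (m+1)(n+1) - 1
N = (2+1)(3+1) - 1
N = 3*4 - 1
N = 12 - 1 = 11

11


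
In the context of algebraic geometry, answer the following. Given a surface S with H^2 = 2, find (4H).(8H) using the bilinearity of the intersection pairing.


Using bilinearity of the intersection pairing on a surface S:
(aH).(bH) = ab * (H.H)
We have H^2 = 2.
D.E = (4H).(8H) = 4*8*2
= 32*2
= 64

64


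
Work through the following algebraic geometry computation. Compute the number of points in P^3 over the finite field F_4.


P^3(F_4) has (q^(n+1) - 1)/(q - 1) points.
= 4^3 + 4^2 + 4^1 + 4^0
= 64 + 16 + 4 + 1
= 85

85


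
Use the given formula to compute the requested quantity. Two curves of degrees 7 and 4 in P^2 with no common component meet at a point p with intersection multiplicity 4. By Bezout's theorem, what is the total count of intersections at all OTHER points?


By Bezout's theorem, the total intersection number is d1 * d2.
Total = 7 * 4 = 28
Intersection multiplicity at p = 4
Remaining intersections = 28 - 4 = 24

24


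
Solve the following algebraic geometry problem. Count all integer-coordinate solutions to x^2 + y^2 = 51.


Systematically check integer values of x where x^2 <= 51.
For each valid x, check if 51 - x^2 is a perfect square.
Total integer solutions found: 0

0


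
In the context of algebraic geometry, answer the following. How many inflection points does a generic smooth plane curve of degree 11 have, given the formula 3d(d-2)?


For a general smooth plane curve C of degree d, the inflection points are
the intersection of C with its Hessian curve, which has degree 3(d-2).
By Bezout, the total intersection number is d * 3(d-2) = 11 * 27 = 297.
For a general curve every flex is ordinary, so each contributes
multiplicity 1 to C·Hess(C), and the number of distinct inflection
points is 3d(d-2).
Inflection points = 3*11*(11-2) = 3*11*9 = 297

297


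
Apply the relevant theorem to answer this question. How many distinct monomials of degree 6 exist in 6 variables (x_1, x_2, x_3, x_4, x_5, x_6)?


The number of degree-6 monomials in 6 variables is C(d+n-1, n-1).
= C(6+6-1, 6-1) = C(11, 5)
= 462

462


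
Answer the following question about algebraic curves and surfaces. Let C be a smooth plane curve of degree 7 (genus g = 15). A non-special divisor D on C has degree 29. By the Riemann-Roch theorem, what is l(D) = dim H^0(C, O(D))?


First, compute the genus of a smooth plane curve of degree 7:
g = (d-1)(d-2)/2 = (7-1)(7-2)/2 = 15
For a non-special divisor D (i.e., h^1(D) = 0), Riemann-Roch gives:
l(D) = deg(D) - g + 1
Since deg(D) = 29 >= 2g - 1 = 29, D is non-special.
l(D) = 29 - 15 + 1 = 15

15


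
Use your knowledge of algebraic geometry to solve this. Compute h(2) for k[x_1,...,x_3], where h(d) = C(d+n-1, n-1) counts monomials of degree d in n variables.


The Hilbert function for the polynomial ring in 3 variables is:
h(d) = C(d+n-1, n-1)
h(2) = C(2+3-1, 3-1) = C(4, 2)
= 4! / (2! * 2!)
= 6

6


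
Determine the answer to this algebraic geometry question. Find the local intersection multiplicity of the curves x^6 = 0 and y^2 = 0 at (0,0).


The intersection multiplicity of V(x^a) and V(y^b) at the origin is:
I(O; V(x^6), V(y^2)) = dim_k(k[x,y]/(x^6, y^2))
A basis for k[x,y]/(x^6, y^2) is the set of monomials x^i * y^j
where 0 <= i < 6 and 0 <= j < 2.
The number of such monomials is 6 * 2 = 12

12


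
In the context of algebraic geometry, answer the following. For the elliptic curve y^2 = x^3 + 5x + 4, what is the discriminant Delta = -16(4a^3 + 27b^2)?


Compute each component:
4a^3 = 4*5^3 = 4*125 = 500
27b^2 = 27*4^2 = 27*16 = 432
4a^3 + 27b^2 = 500 + 432 = 932
Delta = -16*932 = -14912

-14912


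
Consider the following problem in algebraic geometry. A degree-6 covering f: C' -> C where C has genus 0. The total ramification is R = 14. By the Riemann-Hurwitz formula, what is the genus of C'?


Riemann-Hurwitz formula: 2g' - 2 = d(2g - 2) + R
Given: d = 6, g = 0, R = 14
2g' - 2 = 6*(2*0 - 2) + 14
2g' - 2 = 6*(-2) + 14
2g' - 2 = -12 + 14 = 2
2g' = 4
g' = 2

2


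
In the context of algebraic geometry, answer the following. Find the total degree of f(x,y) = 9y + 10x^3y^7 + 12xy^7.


Examine each term for its total degree (sum of exponents).
  Term '9y' has total degree 0+1 = 1.
  Term '10x^3y^7' has total degree 3+7 = 10.
  Term '12xy^7' has total degree 1+7 = 8.
The maximum total degree among all terms is 10.

10


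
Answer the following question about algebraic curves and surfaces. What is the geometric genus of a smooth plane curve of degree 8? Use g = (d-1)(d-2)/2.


Using the genus formula for smooth plane curves:
g = (d-1)(d-2)/2
g = (8-1)(8-2)/2
g = 7*6/2
g = 42/2 = 21

21


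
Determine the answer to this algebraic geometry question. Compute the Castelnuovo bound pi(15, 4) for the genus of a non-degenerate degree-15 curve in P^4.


Castelnuovo's bound: write d - 1 = m(r-1) + epsilon with 0 <= epsilon < r-1.
d - 1 = 15 - 1 = 14
r - 1 = 4 - 1 = 3
14 = 4*3 + 2, so m = 4, epsilon = 2
pi(d, r) = m(m-1)(r-1)/2 + m*epsilon
= 4*3*3/2 + 4*2
= 36/2 + 8
= 18 + 8 = 26

26


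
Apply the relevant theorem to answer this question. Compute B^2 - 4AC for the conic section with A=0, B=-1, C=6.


The discriminant of a conic Ax^2 + Bxy + Cy^2 + ... = 0 is B^2 - 4AC.
B^2 = (-1)^2 = 1
4AC = 4*0*6 = 0
Discriminant = 1 + 0 = 1

1


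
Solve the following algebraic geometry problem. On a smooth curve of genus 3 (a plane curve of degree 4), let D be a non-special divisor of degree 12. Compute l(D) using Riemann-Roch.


First, compute the genus of a smooth plane curve of degree 4:
g = (d-1)(d-2)/2 = (4-1)(4-2)/2 = 3
For a non-special divisor D (i.e., h^1(D) = 0), Riemann-Roch gives:
l(D) = deg(D) - g + 1
Since deg(D) = 12 >= 2g - 1 = 5, D is non-special.
l(D) = 12 - 3 + 1 = 10

10


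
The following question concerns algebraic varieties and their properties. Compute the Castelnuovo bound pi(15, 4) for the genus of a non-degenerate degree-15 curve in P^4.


Castelnuovo's bound: write d - 1 = m(r-1) + epsilon with 0 <= epsilon < r-1.
d - 1 = 15 - 1 = 14
r - 1 = 4 - 1 = 3
14 = 4*3 + 2, so m = 4, epsilon = 2
pi(d, r) = m(m-1)(r-1)/2 + m*epsilon
= 4*3*3/2 + 4*2
= 36/2 + 8
= 18 + 8 = 26

26


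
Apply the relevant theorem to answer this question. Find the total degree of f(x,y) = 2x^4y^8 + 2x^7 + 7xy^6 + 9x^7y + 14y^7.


Examine each term for its total degree (sum of exponents).
  Term '2x^4y^8' has total degree 4+8 = 12.
  Term '2x^7' has total degree 7+0 = 7.
  Term '7xy^6' has total degree 1+6 = 7.
  Term '9x^7y' has total degree 7+1 = 8.
  Term '14y^7' has total degree 0+7 = 7.
The maximum total degree among all terms is 12.

12


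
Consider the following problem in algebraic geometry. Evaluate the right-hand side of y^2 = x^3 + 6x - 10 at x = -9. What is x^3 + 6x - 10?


Compute x^3 + 6x - 10 at x = -9:
x^3 = (-9)^3 = -729
6*x = 6*(-9) = -54
Sum: -729 - 54 - 10 = -793

-793


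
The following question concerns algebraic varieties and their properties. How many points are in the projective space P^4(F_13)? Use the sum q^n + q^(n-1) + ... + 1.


P^4(F_13) has (q^(n+1) - 1)/(q - 1) points.
= 13^4 + 13^3 + 13^2 + 13^1 + 13^0
= 28561 + 2197 + 169 + 13 + 1
= 30941

30941


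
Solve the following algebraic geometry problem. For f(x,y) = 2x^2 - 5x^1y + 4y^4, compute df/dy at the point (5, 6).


df/dy = (-5)*x^1 + 4*4*y^3
At (5,6): (-5)*5^1 + 4*4*6^3
= -25 + 3456
= 3431

3431


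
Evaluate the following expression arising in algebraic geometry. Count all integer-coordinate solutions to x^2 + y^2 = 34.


Systematically check integer values of x where x^2 <= 34.
For each valid x, check if 34 - x^2 is a perfect square.
x=3: 34 - 9 = 25, sqrt = 5 (valid)
x=5: 34 - 25 = 9, sqrt = 3 (valid)
Total integer solutions found: 8

8


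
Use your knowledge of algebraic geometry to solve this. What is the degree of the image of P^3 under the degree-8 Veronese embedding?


The Veronese variety v_8(P^3) has degree d^r.
d^r = 8^3 = 512

512


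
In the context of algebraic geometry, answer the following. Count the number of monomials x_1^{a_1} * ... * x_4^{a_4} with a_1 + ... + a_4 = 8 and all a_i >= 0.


The number of degree-8 monomials in 4 variables is C(d+n-1, n-1).
= C(8+4-1, 4-1) = C(11, 3)
= 165

165


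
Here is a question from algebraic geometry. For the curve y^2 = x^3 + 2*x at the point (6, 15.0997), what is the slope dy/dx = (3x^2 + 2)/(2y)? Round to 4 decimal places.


Using implicit differentiation of y^2 = x^3 + 2*x:
2y * dy/dx = 3x^2 + 2
dy/dx = (3x^2 + 2)/(2y)
Numerator: 3*6^2 + 2 = 110
Denominator: 2*15.0997 = 30.1994
dy/dx = 110/30.1994 = 3.6425

3.6425


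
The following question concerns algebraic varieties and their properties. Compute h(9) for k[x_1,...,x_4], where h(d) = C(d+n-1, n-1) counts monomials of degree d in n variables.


The Hilbert function for the polynomial ring in 4 variables is:
h(d) = C(d+n-1, n-1)
h(9) = C(9+4-1, 4-1) = C(12, 3)
= 12! / (3! * 9!)
= 220

220


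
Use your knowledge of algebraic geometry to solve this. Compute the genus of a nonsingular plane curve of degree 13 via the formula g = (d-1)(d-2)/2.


Using the genus formula for smooth plane curves:
g = (d-1)(d-2)/2
g = (13-1)(13-2)/2
g = 12*11/2
g = 132/2 = 66

66


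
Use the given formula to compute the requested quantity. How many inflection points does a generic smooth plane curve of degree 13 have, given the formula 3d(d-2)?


For a general smooth plane curve C of degree d, the inflection points are
the intersection of C with its Hessian curve, which has degree 3(d-2).
By Bezout, the total intersection number is d * 3(d-2) = 13 * 33 = 429.
For a general curve every flex is ordinary, so each contributes
multiplicity 1 to C·Hess(C), and the number of distinct inflection
points is 3d(d-2).
Inflection points = 3*13*(13-2) = 3*13*11 = 429

429


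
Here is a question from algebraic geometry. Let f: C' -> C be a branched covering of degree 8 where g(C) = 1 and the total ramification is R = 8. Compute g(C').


Riemann-Hurwitz formula: 2g' - 2 = d(2g - 2) + R
Given: d = 8, g = 1, R = 8
2g' - 2 = 8*(2*1 - 2) + 8
2g' - 2 = 8*0 + 8
2g' - 2 = 0 + 8 = 8
2g' = 10
g' = 5

5


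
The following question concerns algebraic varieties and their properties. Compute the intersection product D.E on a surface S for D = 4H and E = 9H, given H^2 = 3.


Using bilinearity of the intersection pairing on a surface S:
(aH).(bH) = ab * (H.H)
We have H^2 = 3.
D.E = (4H).(9H) = 4*9*3
= 36*3
= 108

108


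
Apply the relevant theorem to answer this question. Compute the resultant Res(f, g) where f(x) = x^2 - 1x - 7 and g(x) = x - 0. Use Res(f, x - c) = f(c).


For Res(f, x - c), we evaluate f at x = c.
f(0) = 0^2 - 1*0 - 7
= 0 + 0 - 7
= 0 - 7 = -7
Res(f, g) = -7

-7


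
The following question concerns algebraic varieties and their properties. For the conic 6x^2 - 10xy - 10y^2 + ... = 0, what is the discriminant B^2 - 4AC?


The discriminant of a conic Ax^2 + Bxy + Cy^2 + ... = 0 is B^2 - 4AC.
B^2 = (-10)^2 = 100
4AC = 4*6*(-10) = -240
Discriminant = 100 + 240 = 340

340


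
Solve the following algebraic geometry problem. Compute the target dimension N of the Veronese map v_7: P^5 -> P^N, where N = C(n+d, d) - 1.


The Veronese embedding v_d: P^n -> P^N maps each point to all
degree-d monomials in n+1 homogeneous coordinates.
N = C(n+d, d) - 1
N = C(5+7, 7) - 1
N = C(12, 7) - 1
C(12, 7) = 792
N = 792 - 1 = 791

791
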